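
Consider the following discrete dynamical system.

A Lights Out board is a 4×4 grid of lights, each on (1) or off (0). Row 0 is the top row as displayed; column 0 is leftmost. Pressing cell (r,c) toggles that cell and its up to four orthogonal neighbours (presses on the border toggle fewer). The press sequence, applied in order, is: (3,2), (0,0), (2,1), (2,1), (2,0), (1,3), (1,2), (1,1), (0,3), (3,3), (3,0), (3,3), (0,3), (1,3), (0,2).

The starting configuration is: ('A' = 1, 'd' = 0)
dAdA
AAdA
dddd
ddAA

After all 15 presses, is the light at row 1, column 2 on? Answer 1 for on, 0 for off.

step 0: dAdA
AAdA
dddd
ddAA
step 1: dAdA
AAdA
ddAd
dAdd
step 2: AddA
dAdA
ddAd
dAdd
step 3: AddA
dddA
AAdd
dddd
step 4: AddA
dAdA
ddAd
dAdd
step 5: AddA
AAdA
AAAd
AAdd
step 6: Addd
AAAd
AAAA
AAdd
step 7: AdAd
AddA
AAdA
AAdd
step 8: AAAd
dAAA
AddA
AAdd
step 9: AAdA
dAAd
AddA
AAdd
step 10: AAdA
dAAd
Addd
AAAA
step 11: AAdA
dAAd
dddd
ddAA
step 12: AAdA
dAAd
dddA
dddd
step 13: AAAd
dAAA
dddA
dddd
step 14: AAAA
dAdd
dddd
dddd
step 15: Addd
dAAd
dddd
dddd

1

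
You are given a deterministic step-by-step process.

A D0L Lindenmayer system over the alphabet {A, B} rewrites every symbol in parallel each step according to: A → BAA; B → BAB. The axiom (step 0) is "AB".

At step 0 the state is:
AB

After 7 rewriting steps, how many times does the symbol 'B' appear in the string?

2187

k=0  AB
k=1  BAABAB
k=2  BABBAABAABABBAABAB
k=3  BABBAABABBABBAABAABABBAABAABABBAABABBABBAABAABABBAABAB
k=4  BABBAABABBABBAABAABABBAABABBABBAABABBABBAABAABABBAABAABABB…ABABBABBAABABBABBAABAABABBAABAABABBAABABBABBAABAABABBAABAB  (len 162)
k=5  BABBAABABBABBAABAABABBAABABBABBAABABBABBAABAABABBAABAABABB…ABABBABBAABABBABBAABAABABBAABAABABBAABABBABBAABAABABBAABAB  (len 486)
k=6  BABBAABABBABBAABAABABBAABABBABBAABABBABBAABAABABBAABAABABB…ABABBABBAABABBABBAABAABABBAABAABABBAABABBABBAABAABABBAABAB  (len 1458)
k=7  BABBAABABBABBAABAABABBAABABBABBAABABBABBAABAABABBAABAABABB…ABABBABBAABABBABBAABAABABBAABAABABBAABABBABBAABAABABBAABAB  (len 4374)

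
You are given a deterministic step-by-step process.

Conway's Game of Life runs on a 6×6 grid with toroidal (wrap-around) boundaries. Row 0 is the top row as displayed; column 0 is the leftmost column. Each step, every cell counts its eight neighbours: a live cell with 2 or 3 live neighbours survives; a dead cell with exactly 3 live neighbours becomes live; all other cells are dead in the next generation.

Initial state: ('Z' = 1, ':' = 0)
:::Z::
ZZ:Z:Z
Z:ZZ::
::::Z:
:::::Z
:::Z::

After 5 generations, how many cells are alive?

12

gen 0: :::Z::
ZZ:Z:Z
Z:ZZ::
::::Z:
:::::Z
:::Z::
gen 1: Z::Z::
ZZ:Z:Z
Z:ZZ::
:::ZZZ
::::Z:
::::Z:
gen 2: ZZZZ::
:::Z:Z
::::::
::Z::Z
::::::
:::ZZZ
gen 3: ZZ::::
ZZ:ZZ:
::::Z:
::::::
:::Z:Z
ZZ:ZZZ
gen 4: ::::::
ZZZZZ:
:::ZZZ
::::Z:
::ZZ:Z
:Z:Z::
gen 5: Z:::Z:
ZZZ:::
ZZ::::
::Z:::
::ZZ::
:::ZZ:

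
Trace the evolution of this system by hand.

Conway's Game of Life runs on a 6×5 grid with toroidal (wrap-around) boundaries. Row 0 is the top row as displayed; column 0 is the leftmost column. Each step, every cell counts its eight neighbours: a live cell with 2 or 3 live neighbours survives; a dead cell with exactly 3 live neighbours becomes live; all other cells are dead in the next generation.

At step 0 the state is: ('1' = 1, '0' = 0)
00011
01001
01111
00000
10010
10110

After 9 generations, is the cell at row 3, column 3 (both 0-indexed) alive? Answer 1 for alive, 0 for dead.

gen 0: 00011
01001
01111
00000
10010
10110
gen 1: 01000
01000
01111
11000
01110
11100
gen 2: 00000
01010
00011
00000
00011
10010
gen 3: 00101
00111
00111
00000
00011
00010
gen 4: 00101
11000
00101
00100
00011
00100
gen 5: 10110
11101
10110
00101
00110
00101
gen 6: 00000
00000
00000
00001
01101
00001
gen 7: 00000
00000
00000
10010
00001
10010
gen 8: 00000
00000
00000
00001
10010
00001
gen 9: 00000
00000
00000
00001
10010
00001

0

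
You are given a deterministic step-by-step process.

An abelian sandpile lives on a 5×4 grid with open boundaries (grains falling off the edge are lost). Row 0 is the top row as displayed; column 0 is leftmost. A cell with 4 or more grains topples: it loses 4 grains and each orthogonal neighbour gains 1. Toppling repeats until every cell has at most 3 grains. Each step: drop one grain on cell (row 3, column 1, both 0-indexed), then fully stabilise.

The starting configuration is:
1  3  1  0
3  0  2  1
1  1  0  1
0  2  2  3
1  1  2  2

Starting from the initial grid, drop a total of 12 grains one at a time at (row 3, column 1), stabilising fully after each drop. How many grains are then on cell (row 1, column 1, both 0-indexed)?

1

t=0: 1  3  1  0
3  0  2  1
1  1  0  1
0  2  2  3
1  1  2  2
t=1: 1  3  1  0
3  0  2  1
1  1  0  1
0  3  2  3
1  1  2  2
t=2: 1  3  1  0
3  0  2  1
1  2  0  1
1  0  3  3
1  2  2  2
t=3: 1  3  1  0
3  0  2  1
1  2  0  1
1  1  3  3
1  2  2  2
t=4: 1  3  1  0
3  0  2  1
1  2  0  1
1  2  3  3
1  2  2  2
t=5: 1  3  1  0
3  0  2  1
1  2  0  1
1  3  3  3
1  2  2  2
t=6: 1  3  1  0
3  0  2  1
1  3  1  2
2  1  1  0
1  3  3  3
t=7: 1  3  1  0
3  0  2  1
1  3  1  2
2  2  1  0
1  3  3  3
t=8: 1  3  1  0
3  0  2  1
1  3  1  2
2  3  1  0
1  3  3  3
t=9: 1  3  1  0
3  1  2  1
2  0  2  2
3  2  3  1
2  1  1  0
t=10: 1  3  1  0
3  1  2  1
2  0  2  2
3  3  3  1
2  1  1  0
t=11: 1  3  1  0
3  1  2  1
3  1  3  2
0  2  0  2
3  2  2  0
t=12: 1  3  1  0
3  1  2  1
3  1  3  2
0  3  0  2
3  2  2  0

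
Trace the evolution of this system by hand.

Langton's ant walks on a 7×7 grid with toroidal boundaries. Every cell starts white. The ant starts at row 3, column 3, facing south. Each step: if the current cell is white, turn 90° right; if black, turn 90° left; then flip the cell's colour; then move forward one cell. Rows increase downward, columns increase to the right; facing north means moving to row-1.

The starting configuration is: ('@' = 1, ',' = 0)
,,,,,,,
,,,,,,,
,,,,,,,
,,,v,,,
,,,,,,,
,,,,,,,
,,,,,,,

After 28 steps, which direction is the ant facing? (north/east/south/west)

south

k=0  ,,,,,,,
,,,,,,,
,,,,,,,
,,,v,,,
,,,,,,,
,,,,,,,
,,,,,,,
k=1  ,,,,,,,
,,,,,,,
,,,,,,,
,,<@,,,
,,,,,,,
,,,,,,,
,,,,,,,
k=2  ,,,,,,,
,,,,,,,
,,^,,,,
,,@@,,,
,,,,,,,
,,,,,,,
,,,,,,,
k=3  ,,,,,,,
,,,,,,,
,,@>,,,
,,@@,,,
,,,,,,,
,,,,,,,
,,,,,,,
k=4  ,,,,,,,
,,,,,,,
,,@@,,,
,,@v,,,
,,,,,,,
,,,,,,,
,,,,,,,
k=5  ,,,,,,,
,,,,,,,
,,@@,,,
,,@,>,,
,,,,,,,
,,,,,,,
,,,,,,,
k=6  ,,,,,,,
,,,,,,,
,,@@,,,
,,@,@,,
,,,,v,,
,,,,,,,
,,,,,,,
k=7  ,,,,,,,
,,,,,,,
,,@@,,,
,,@,@,,
,,,<@,,
,,,,,,,
,,,,,,,
k=8  ,,,,,,,
,,,,,,,
,,@@,,,
,,@^@,,
,,,@@,,
,,,,,,,
,,,,,,,
k=9  ,,,,,,,
,,,,,,,
,,@@,,,
,,@@>,,
,,,@@,,
,,,,,,,
,,,,,,,
k=10  ,,,,,,,
,,,,,,,
,,@@^,,
,,@@,,,
,,,@@,,
,,,,,,,
,,,,,,,
k=11  ,,,,,,,
,,,,,,,
,,@@@>,
,,@@,,,
,,,@@,,
,,,,,,,
,,,,,,,
k=12  ,,,,,,,
,,,,,,,
,,@@@@,
,,@@,v,
,,,@@,,
,,,,,,,
,,,,,,,
k=13  ,,,,,,,
,,,,,,,
,,@@@@,
,,@@<@,
,,,@@,,
,,,,,,,
,,,,,,,
k=14  ,,,,,,,
,,,,,,,
,,@@^@,
,,@@@@,
,,,@@,,
,,,,,,,
,,,,,,,
k=15  ,,,,,,,
,,,,,,,
,,@<,@,
,,@@@@,
,,,@@,,
,,,,,,,
,,,,,,,
k=16  ,,,,,,,
,,,,,,,
,,@,,@,
,,@v@@,
,,,@@,,
,,,,,,,
,,,,,,,
k=17  ,,,,,,,
,,,,,,,
,,@,,@,
,,@,>@,
,,,@@,,
,,,,,,,
,,,,,,,
k=18  ,,,,,,,
,,,,,,,
,,@,^@,
,,@,,@,
,,,@@,,
,,,,,,,
,,,,,,,
k=19  ,,,,,,,
,,,,,,,
,,@,@>,
,,@,,@,
,,,@@,,
,,,,,,,
,,,,,,,
k=20  ,,,,,,,
,,,,,^,
,,@,@,,
,,@,,@,
,,,@@,,
,,,,,,,
,,,,,,,
k=21  ,,,,,,,
,,,,,@>
,,@,@,,
,,@,,@,
,,,@@,,
,,,,,,,
,,,,,,,
k=22  ,,,,,,,
,,,,,@@
,,@,@,v
,,@,,@,
,,,@@,,
,,,,,,,
,,,,,,,
k=23  ,,,,,,,
,,,,,@@
,,@,@<@
,,@,,@,
,,,@@,,
,,,,,,,
,,,,,,,
k=24  ,,,,,,,
,,,,,^@
,,@,@@@
,,@,,@,
,,,@@,,
,,,,,,,
,,,,,,,
k=25  ,,,,,,,
,,,,<,@
,,@,@@@
,,@,,@,
,,,@@,,
,,,,,,,
,,,,,,,
k=26  ,,,,^,,
,,,,@,@
,,@,@@@
,,@,,@,
,,,@@,,
,,,,,,,
,,,,,,,
k=27  ,,,,@>,
,,,,@,@
,,@,@@@
,,@,,@,
,,,@@,,
,,,,,,,
,,,,,,,
k=28  ,,,,@@,
,,,,@v@
,,@,@@@
,,@,,@,
,,,@@,,
,,,,,,,
,,,,,,,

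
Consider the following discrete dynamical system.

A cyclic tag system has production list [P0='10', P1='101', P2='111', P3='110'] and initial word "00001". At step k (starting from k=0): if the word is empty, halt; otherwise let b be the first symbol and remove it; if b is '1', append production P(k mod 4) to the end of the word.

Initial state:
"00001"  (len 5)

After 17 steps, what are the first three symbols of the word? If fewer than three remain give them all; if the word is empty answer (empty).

t=0: "00001"  (len 5)
t=1: "0001"  (len 4)
t=2: "001"  (len 3)
t=3: "01"  (len 2)
t=4: "1"  (len 1)
t=5: "10"  (len 2)
t=6: "0101"  (len 4)
t=7: "101"  (len 3)
t=8: "01110"  (len 5)
t=9: "1110"  (len 4)
t=10: "110101"  (len 6)
t=11: "10101111"  (len 8)
t=12: "0101111110"  (len 10)
t=13: "101111110"  (len 9)
t=14: "01111110101"  (len 11)
t=15: "1111110101"  (len 10)
t=16: "111110101110"  (len 12)
t=17: "1111010111010"  (len 13)

111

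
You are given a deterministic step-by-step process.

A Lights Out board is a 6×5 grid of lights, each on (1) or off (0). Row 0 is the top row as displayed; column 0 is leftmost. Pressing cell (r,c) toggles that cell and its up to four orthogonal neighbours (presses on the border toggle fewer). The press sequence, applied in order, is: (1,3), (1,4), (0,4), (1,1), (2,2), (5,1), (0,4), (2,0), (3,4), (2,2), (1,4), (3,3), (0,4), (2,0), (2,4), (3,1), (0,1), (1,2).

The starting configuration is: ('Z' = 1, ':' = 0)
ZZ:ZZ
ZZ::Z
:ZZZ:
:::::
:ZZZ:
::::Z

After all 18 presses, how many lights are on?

14

0) ZZ:ZZ
ZZ::Z
:ZZZ:
:::::
:ZZZ:
::::Z
1) ZZ::Z
ZZZZ:
:ZZ::
:::::
:ZZZ:
::::Z
2) ZZ:::
ZZZ:Z
:ZZ:Z
:::::
:ZZZ:
::::Z
3) ZZ:ZZ
ZZZ::
:ZZ:Z
:::::
:ZZZ:
::::Z
4) Z::ZZ
:::::
::Z:Z
:::::
:ZZZ:
::::Z
5) Z::ZZ
::Z::
:Z:ZZ
::Z::
:ZZZ:
::::Z
6) Z::ZZ
::Z::
:Z:ZZ
::Z::
::ZZ:
ZZZ:Z
7) Z::::
::Z:Z
:Z:ZZ
::Z::
::ZZ:
ZZZ:Z
8) Z::::
Z:Z:Z
Z::ZZ
Z:Z::
::ZZ:
ZZZ:Z
9) Z::::
Z:Z:Z
Z::Z:
Z:ZZZ
::ZZZ
ZZZ:Z
10) Z::::
Z:::Z
ZZZ::
Z::ZZ
::ZZZ
ZZZ:Z
11) Z:::Z
Z::Z:
ZZZ:Z
Z::ZZ
::ZZZ
ZZZ:Z
12) Z:::Z
Z::Z:
ZZZZZ
Z:Z::
::Z:Z
ZZZ:Z
13) Z::Z:
Z::ZZ
ZZZZZ
Z:Z::
::Z:Z
ZZZ:Z
14) Z::Z:
:::ZZ
::ZZZ
::Z::
::Z:Z
ZZZ:Z
15) Z::Z:
:::Z:
::Z::
::Z:Z
::Z:Z
ZZZ:Z
16) Z::Z:
:::Z:
:ZZ::
ZZ::Z
:ZZ:Z
ZZZ:Z
17) :ZZZ:
:Z:Z:
:ZZ::
ZZ::Z
:ZZ:Z
ZZZ:Z
18) :Z:Z:
::Z::
:Z:::
ZZ::Z
:ZZ:Z
ZZZ:Z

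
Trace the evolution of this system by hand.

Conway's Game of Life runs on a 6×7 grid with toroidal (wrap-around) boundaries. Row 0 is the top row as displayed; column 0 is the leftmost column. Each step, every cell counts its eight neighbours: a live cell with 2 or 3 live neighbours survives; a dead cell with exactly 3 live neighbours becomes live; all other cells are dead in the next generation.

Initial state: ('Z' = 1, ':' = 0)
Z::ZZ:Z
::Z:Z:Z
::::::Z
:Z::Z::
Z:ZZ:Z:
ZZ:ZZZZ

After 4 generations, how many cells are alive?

42

0) Z::ZZ:Z
::Z:Z:Z
::::::Z
:Z::Z::
Z:ZZ:Z:
ZZ:ZZZZ
1) :::::::
::::Z:Z
Z::Z:::
ZZZZZZZ
:::::::
:::::::
2) :::::::
:::::::
:::::::
ZZZZZZZ
ZZZZZZZ
:::::::
3) :::::::
:::::::
ZZZZZZZ
:::::::
:::::::
ZZZZZZZ
4) ZZZZZZZ
ZZZZZZZ
ZZZZZZZ
ZZZZZZZ
ZZZZZZZ
ZZZZZZZ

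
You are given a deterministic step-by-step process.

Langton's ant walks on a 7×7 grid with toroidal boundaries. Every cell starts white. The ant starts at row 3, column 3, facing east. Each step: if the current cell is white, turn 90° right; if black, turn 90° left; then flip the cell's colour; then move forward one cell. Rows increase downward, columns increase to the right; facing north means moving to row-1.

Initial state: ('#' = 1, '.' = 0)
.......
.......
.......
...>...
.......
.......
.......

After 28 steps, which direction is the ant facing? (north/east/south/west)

step 0: .......
.......
.......
...>...
.......
.......
.......
step 1: .......
.......
.......
...#...
...v...
.......
.......
step 2: .......
.......
.......
...#...
..<#...
.......
.......
step 3: .......
.......
.......
..^#...
..##...
.......
.......
step 4: .......
.......
.......
..#>...
..##...
.......
.......
step 5: .......
.......
...^...
..#....
..##...
.......
.......
step 6: .......
.......
...#>..
..#....
..##...
.......
.......
step 7: .......
.......
...##..
..#.v..
..##...
.......
.......
step 8: .......
.......
...##..
..#<#..
..##...
.......
.......
step 9: .......
.......
...^#..
..###..
..##...
.......
.......
step 10: .......
.......
..<.#..
..###..
..##...
.......
.......
step 11: .......
..^....
..#.#..
..###..
..##...
.......
.......
step 12: .......
..#>...
..#.#..
..###..
..##...
.......
.......
step 13: .......
..##...
..#v#..
..###..
..##...
.......
.......
step 14: .......
..##...
..<##..
..###..
..##...
.......
.......
step 15: .......
..##...
...##..
..v##..
..##...
.......
.......
step 16: .......
..##...
...##..
...>#..
..##...
.......
.......
step 17: .......
..##...
...^#..
....#..
..##...
.......
.......
step 18: .......
..##...
..<.#..
....#..
..##...
.......
.......
step 19: .......
..^#...
..#.#..
....#..
..##...
.......
.......
step 20: .......
.<.#...
..#.#..
....#..
..##...
.......
.......
step 21: .^.....
.#.#...
..#.#..
....#..
..##...
.......
.......
step 22: .#>....
.#.#...
..#.#..
....#..
..##...
.......
.......
step 23: .##....
.#v#...
..#.#..
....#..
..##...
.......
.......
step 24: .##....
.<##...
..#.#..
....#..
..##...
.......
.......
step 25: .##....
..##...
.v#.#..
....#..
..##...
.......
.......
step 26: .##....
..##...
<##.#..
....#..
..##...
.......
.......
step 27: .##....
^.##...
###.#..
....#..
..##...
.......
.......
step 28: .##....
#>##...
###.#..
....#..
..##...
.......
.......

east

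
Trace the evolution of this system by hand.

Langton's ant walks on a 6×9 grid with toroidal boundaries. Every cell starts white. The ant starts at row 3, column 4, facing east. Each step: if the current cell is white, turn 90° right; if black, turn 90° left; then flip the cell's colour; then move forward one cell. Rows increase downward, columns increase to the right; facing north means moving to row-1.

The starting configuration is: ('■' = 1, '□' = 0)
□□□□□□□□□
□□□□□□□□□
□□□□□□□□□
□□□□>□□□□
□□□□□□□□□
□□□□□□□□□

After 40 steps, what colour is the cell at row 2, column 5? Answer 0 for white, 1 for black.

step 0: □□□□□□□□□
□□□□□□□□□
□□□□□□□□□
□□□□>□□□□
□□□□□□□□□
□□□□□□□□□
step 1: □□□□□□□□□
□□□□□□□□□
□□□□□□□□□
□□□□■□□□□
□□□□v□□□□
□□□□□□□□□
step 2: □□□□□□□□□
□□□□□□□□□
□□□□□□□□□
□□□□■□□□□
□□□<■□□□□
□□□□□□□□□
step 3: □□□□□□□□□
□□□□□□□□□
□□□□□□□□□
□□□^■□□□□
□□□■■□□□□
□□□□□□□□□
step 4: □□□□□□□□□
□□□□□□□□□
□□□□□□□□□
□□□■>□□□□
□□□■■□□□□
□□□□□□□□□
step 5: □□□□□□□□□
□□□□□□□□□
□□□□^□□□□
□□□■□□□□□
□□□■■□□□□
□□□□□□□□□
step 6: □□□□□□□□□
□□□□□□□□□
□□□□■>□□□
□□□■□□□□□
□□□■■□□□□
□□□□□□□□□
step 7: □□□□□□□□□
□□□□□□□□□
□□□□■■□□□
□□□■□v□□□
□□□■■□□□□
□□□□□□□□□
step 8: □□□□□□□□□
□□□□□□□□□
□□□□■■□□□
□□□■<■□□□
□□□■■□□□□
□□□□□□□□□
step 9: □□□□□□□□□
□□□□□□□□□
□□□□^■□□□
□□□■■■□□□
□□□■■□□□□
□□□□□□□□□
step 10: □□□□□□□□□
□□□□□□□□□
□□□<□■□□□
□□□■■■□□□
□□□■■□□□□
□□□□□□□□□
step 11: □□□□□□□□□
□□□^□□□□□
□□□■□■□□□
□□□■■■□□□
□□□■■□□□□
□□□□□□□□□
step 12: □□□□□□□□□
□□□■>□□□□
□□□■□■□□□
□□□■■■□□□
□□□■■□□□□
□□□□□□□□□
step 13: □□□□□□□□□
□□□■■□□□□
□□□■v■□□□
□□□■■■□□□
□□□■■□□□□
□□□□□□□□□
step 14: □□□□□□□□□
□□□■■□□□□
□□□<■■□□□
□□□■■■□□□
□□□■■□□□□
□□□□□□□□□
step 15: □□□□□□□□□
□□□■■□□□□
□□□□■■□□□
□□□v■■□□□
□□□■■□□□□
□□□□□□□□□
step 16: □□□□□□□□□
□□□■■□□□□
□□□□■■□□□
□□□□>■□□□
□□□■■□□□□
□□□□□□□□□
step 17: □□□□□□□□□
□□□■■□□□□
□□□□^■□□□
□□□□□■□□□
□□□■■□□□□
□□□□□□□□□
step 18: □□□□□□□□□
□□□■■□□□□
□□□<□■□□□
□□□□□■□□□
□□□■■□□□□
□□□□□□□□□
step 19: □□□□□□□□□
□□□^■□□□□
□□□■□■□□□
□□□□□■□□□
□□□■■□□□□
□□□□□□□□□
step 20: □□□□□□□□□
□□<□■□□□□
□□□■□■□□□
□□□□□■□□□
□□□■■□□□□
□□□□□□□□□
step 21: □□^□□□□□□
□□■□■□□□□
□□□■□■□□□
□□□□□■□□□
□□□■■□□□□
□□□□□□□□□
step 22: □□■>□□□□□
□□■□■□□□□
□□□■□■□□□
□□□□□■□□□
□□□■■□□□□
□□□□□□□□□
step 23: □□■■□□□□□
□□■v■□□□□
□□□■□■□□□
□□□□□■□□□
□□□■■□□□□
□□□□□□□□□
step 24: □□■■□□□□□
□□<■■□□□□
□□□■□■□□□
□□□□□■□□□
□□□■■□□□□
□□□□□□□□□
step 25: □□■■□□□□□
□□□■■□□□□
□□v■□■□□□
□□□□□■□□□
□□□■■□□□□
□□□□□□□□□
step 26: □□■■□□□□□
□□□■■□□□□
□<■■□■□□□
□□□□□■□□□
□□□■■□□□□
□□□□□□□□□
step 27: □□■■□□□□□
□^□■■□□□□
□■■■□■□□□
□□□□□■□□□
□□□■■□□□□
□□□□□□□□□
step 28: □□■■□□□□□
□■>■■□□□□
□■■■□■□□□
□□□□□■□□□
□□□■■□□□□
□□□□□□□□□
step 29: □□■■□□□□□
□■■■■□□□□
□■v■□■□□□
□□□□□■□□□
□□□■■□□□□
□□□□□□□□□
step 30: □□■■□□□□□
□■■■■□□□□
□■□>□■□□□
□□□□□■□□□
□□□■■□□□□
□□□□□□□□□
step 31: □□■■□□□□□
□■■^■□□□□
□■□□□■□□□
□□□□□■□□□
□□□■■□□□□
□□□□□□□□□
step 32: □□■■□□□□□
□■<□■□□□□
□■□□□■□□□
□□□□□■□□□
□□□■■□□□□
□□□□□□□□□
step 33: □□■■□□□□□
□■□□■□□□□
□■v□□■□□□
□□□□□■□□□
□□□■■□□□□
□□□□□□□□□
step 34: □□■■□□□□□
□■□□■□□□□
□<■□□■□□□
□□□□□■□□□
□□□■■□□□□
□□□□□□□□□
step 35: □□■■□□□□□
□■□□■□□□□
□□■□□■□□□
□v□□□■□□□
□□□■■□□□□
□□□□□□□□□
step 36: □□■■□□□□□
□■□□■□□□□
□□■□□■□□□
<■□□□■□□□
□□□■■□□□□
□□□□□□□□□
step 37: □□■■□□□□□
□■□□■□□□□
^□■□□■□□□
■■□□□■□□□
□□□■■□□□□
□□□□□□□□□
step 38: □□■■□□□□□
□■□□■□□□□
■>■□□■□□□
■■□□□■□□□
□□□■■□□□□
□□□□□□□□□
step 39: □□■■□□□□□
□■□□■□□□□
■■■□□■□□□
■v□□□■□□□
□□□■■□□□□
□□□□□□□□□
step 40: □□■■□□□□□
□■□□■□□□□
■■■□□■□□□
■□>□□■□□□
□□□■■□□□□
□□□□□□□□□

1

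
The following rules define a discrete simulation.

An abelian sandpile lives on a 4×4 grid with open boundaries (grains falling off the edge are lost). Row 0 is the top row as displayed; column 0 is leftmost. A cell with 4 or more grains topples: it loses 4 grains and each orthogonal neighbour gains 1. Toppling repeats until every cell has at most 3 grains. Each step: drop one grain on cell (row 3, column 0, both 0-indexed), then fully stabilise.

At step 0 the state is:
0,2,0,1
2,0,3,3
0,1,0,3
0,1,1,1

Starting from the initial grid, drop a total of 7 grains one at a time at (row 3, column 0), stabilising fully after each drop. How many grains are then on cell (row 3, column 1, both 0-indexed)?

2

0) 0,2,0,1
2,0,3,3
0,1,0,3
0,1,1,1
1) 0,2,0,1
2,0,3,3
0,1,0,3
1,1,1,1
2) 0,2,0,1
2,0,3,3
0,1,0,3
2,1,1,1
3) 0,2,0,1
2,0,3,3
0,1,0,3
3,1,1,1
4) 0,2,0,1
2,0,3,3
1,1,0,3
0,2,1,1
5) 0,2,0,1
2,0,3,3
1,1,0,3
1,2,1,1
6) 0,2,0,1
2,0,3,3
1,1,0,3
2,2,1,1
7) 0,2,0,1
2,0,3,3
1,1,0,3
3,2,1,1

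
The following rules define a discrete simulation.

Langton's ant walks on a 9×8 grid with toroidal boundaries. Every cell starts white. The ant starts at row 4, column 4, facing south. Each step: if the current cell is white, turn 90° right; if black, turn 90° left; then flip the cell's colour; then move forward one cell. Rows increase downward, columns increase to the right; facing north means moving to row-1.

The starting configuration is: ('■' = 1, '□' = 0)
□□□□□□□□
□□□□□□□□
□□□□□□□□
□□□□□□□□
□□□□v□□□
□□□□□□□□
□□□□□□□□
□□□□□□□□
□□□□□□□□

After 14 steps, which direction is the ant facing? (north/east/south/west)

north

[0] □□□□□□□□
□□□□□□□□
□□□□□□□□
□□□□□□□□
□□□□v□□□
□□□□□□□□
□□□□□□□□
□□□□□□□□
□□□□□□□□
[1] □□□□□□□□
□□□□□□□□
□□□□□□□□
□□□□□□□□
□□□<■□□□
□□□□□□□□
□□□□□□□□
□□□□□□□□
□□□□□□□□
[2] □□□□□□□□
□□□□□□□□
□□□□□□□□
□□□^□□□□
□□□■■□□□
□□□□□□□□
□□□□□□□□
□□□□□□□□
□□□□□□□□
[3] □□□□□□□□
□□□□□□□□
□□□□□□□□
□□□■>□□□
□□□■■□□□
□□□□□□□□
□□□□□□□□
□□□□□□□□
□□□□□□□□
[4] □□□□□□□□
□□□□□□□□
□□□□□□□□
□□□■■□□□
□□□■v□□□
□□□□□□□□
□□□□□□□□
□□□□□□□□
□□□□□□□□
[5] □□□□□□□□
□□□□□□□□
□□□□□□□□
□□□■■□□□
□□□■□>□□
□□□□□□□□
□□□□□□□□
□□□□□□□□
□□□□□□□□
[6] □□□□□□□□
□□□□□□□□
□□□□□□□□
□□□■■□□□
□□□■□■□□
□□□□□v□□
□□□□□□□□
□□□□□□□□
□□□□□□□□
[7] □□□□□□□□
□□□□□□□□
□□□□□□□□
□□□■■□□□
□□□■□■□□
□□□□<■□□
□□□□□□□□
□□□□□□□□
□□□□□□□□
[8] □□□□□□□□
□□□□□□□□
□□□□□□□□
□□□■■□□□
□□□■^■□□
□□□□■■□□
□□□□□□□□
□□□□□□□□
□□□□□□□□
[9] □□□□□□□□
□□□□□□□□
□□□□□□□□
□□□■■□□□
□□□■■>□□
□□□□■■□□
□□□□□□□□
□□□□□□□□
□□□□□□□□
[10] □□□□□□□□
□□□□□□□□
□□□□□□□□
□□□■■^□□
□□□■■□□□
□□□□■■□□
□□□□□□□□
□□□□□□□□
□□□□□□□□
[11] □□□□□□□□
□□□□□□□□
□□□□□□□□
□□□■■■>□
□□□■■□□□
□□□□■■□□
□□□□□□□□
□□□□□□□□
□□□□□□□□
[12] □□□□□□□□
□□□□□□□□
□□□□□□□□
□□□■■■■□
□□□■■□v□
□□□□■■□□
□□□□□□□□
□□□□□□□□
□□□□□□□□
[13] □□□□□□□□
□□□□□□□□
□□□□□□□□
□□□■■■■□
□□□■■<■□
□□□□■■□□
□□□□□□□□
□□□□□□□□
□□□□□□□□
[14] □□□□□□□□
□□□□□□□□
□□□□□□□□
□□□■■^■□
□□□■■■■□
□□□□■■□□
□□□□□□□□
□□□□□□□□
□□□□□□□□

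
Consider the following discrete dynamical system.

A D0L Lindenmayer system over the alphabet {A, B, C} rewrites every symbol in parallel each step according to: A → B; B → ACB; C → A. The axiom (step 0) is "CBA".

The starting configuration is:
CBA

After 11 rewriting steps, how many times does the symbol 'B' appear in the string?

927

k=0  CBA
k=1  AACBB
k=2  BBAACBACB
k=3  ACBACBBBAACBBAACB
k=4  BAACBBAACBACBACBBBAACBACBBBAACB
k=5  ACBBBAACBACBBBAACBBAACBBAACBACBACBBBAACBBAACBACBACBBBAACB
k=6  BAACBACBACBBBAACBBAACBACBACBBBAACBACBBBAACBACBBBAACBBAACBBAACBACBACBBBAACBACBBBAACBBAACBBAACBACBACBBBAACB
k=7  ACBBBAACBBAACBBAACBACBACBBBAACBACBBBAACBBAACBBAACBACBACBBB…BBAACBACBACBBBAACBACBBBAACBACBBBAACBBAACBBAACBACBACBBBAACB  (len 193)
k=8  BAACBACBACBBBAACBACBBBAACBACBBBAACBBAACBBAACBACBACBBBAACBB…BBAACBACBACBBBAACBACBBBAACBACBBBAACBBAACBBAACBACBACBBBAACB  (len 355)
k=9  ACBBBAACBBAACBBAACBACBACBBBAACBBAACBACBACBBBAACBBAACBACBAC…BBAACBACBACBBBAACBACBBBAACBACBBBAACBBAACBBAACBACBACBBBAACB  (len 653)
k=10  BAACBACBACBBBAACBACBBBAACBACBBBAACBBAACBBAACBACBACBBBAACBA…BBAACBACBACBBBAACBACBBBAACBACBBBAACBBAACBBAACBACBACBBBAACB  (len 1201)
k=11  ACBBBAACBBAACBBAACBACBACBBBAACBBAACBACBACBBBAACBBAACBACBAC…BBAACBACBACBBBAACBACBBBAACBACBBBAACBBAACBBAACBACBACBBBAACB  (len 2209)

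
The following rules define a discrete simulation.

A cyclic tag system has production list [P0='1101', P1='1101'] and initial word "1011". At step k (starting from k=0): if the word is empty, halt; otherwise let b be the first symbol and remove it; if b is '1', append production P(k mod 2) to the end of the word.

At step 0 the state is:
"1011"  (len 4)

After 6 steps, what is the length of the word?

18

t=0: "1011"  (len 4)
t=1: "0111101"  (len 7)
t=2: "111101"  (len 6)
t=3: "111011101"  (len 9)
t=4: "110111011101"  (len 12)
t=5: "101110111011101"  (len 15)
t=6: "011101110111011101"  (len 18)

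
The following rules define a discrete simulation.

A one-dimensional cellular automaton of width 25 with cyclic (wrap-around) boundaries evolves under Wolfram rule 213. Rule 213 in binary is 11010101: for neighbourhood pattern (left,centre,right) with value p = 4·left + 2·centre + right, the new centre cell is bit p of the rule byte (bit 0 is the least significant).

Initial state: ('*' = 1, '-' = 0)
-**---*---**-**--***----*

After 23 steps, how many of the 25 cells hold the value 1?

step 0: -**---*---**-**--***----*
step 1: --***-***--*--**--*****-*
step 2: *--**--***-**--**--****-*
step 3: **--**--**--**--**--***--
step 4: -**--**--**--**--**--***-
step 5: --**--**--**--**--**--***
step 6: *--**--**--**--**--**--**
step 7: **--**--**--**--**--**--*
step 8: ***--**--**--**--**--**--
step 9: -***--**--**--**--**--**-
step 10: --***--**--**--**--**--**
step 11: *--***--**--**--**--**--*
step 12: **--***--**--**--**--**--
step 13: -**--***--**--**--**--**-
step 14: --**--***--**--**--**--**
step 15: *--**--***--**--**--**--*
step 16: **--**--***--**--**--**--
step 17: -**--**--***--**--**--**-
step 18: --**--**--***--**--**--**
step 19: *--**--**--***--**--**--*
step 20: **--**--**--***--**--**--
step 21: -**--**--**--***--**--**-
step 22: --**--**--**--***--**--**
step 23: *--**--**--**--***--**--*

13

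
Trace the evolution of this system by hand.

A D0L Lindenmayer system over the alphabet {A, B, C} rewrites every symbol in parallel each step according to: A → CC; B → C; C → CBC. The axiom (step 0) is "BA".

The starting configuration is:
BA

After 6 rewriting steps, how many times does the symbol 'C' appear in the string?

210

step 0: BA
step 1: CCC
step 2: CBCCBCCBC
step 3: CBCCCBCCBCCCBCCBCCCBC
step 4: CBCCCBCCBCCBCCCBCCBCCCBCCBCCBCCCBCCBCCCBCCBCCBCCCBC
step 5: CBCCCBCCBCCBCCCBCCBCCCBCCBCCCBCCBCCBCCCBCCBCCCBCCBCCBCCCBC…CBCCCBCCBCCBCCCBCCBCCCBCCBCCBCCCBCCBCCCBCCBCCCBCCBCCBCCCBC  (len 123)
step 6: CBCCCBCCBCCBCCCBCCBCCCBCCBCCCBCCBCCBCCCBCCBCCCBCCBCCBCCCBC…CBCCCBCCBCCBCCCBCCBCCCBCCBCCBCCCBCCBCCCBCCBCCCBCCBCCBCCCBC  (len 297)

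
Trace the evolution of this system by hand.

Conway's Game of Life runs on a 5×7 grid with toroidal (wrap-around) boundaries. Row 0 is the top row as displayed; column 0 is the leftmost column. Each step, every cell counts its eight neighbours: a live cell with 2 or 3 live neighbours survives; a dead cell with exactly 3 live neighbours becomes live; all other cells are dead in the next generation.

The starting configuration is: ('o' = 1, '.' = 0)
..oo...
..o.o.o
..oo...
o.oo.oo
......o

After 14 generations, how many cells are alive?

step 0: ..oo...
..o.o.o
..oo...
o.oo.oo
......o
step 1: ..oo.o.
.o..o..
o......
ooooooo
oo..ooo
step 2: ..oo...
.oooo..
.......
..oo...
.......
step 3: .o..o..
.o..o..
.o..o..
.......
.......
step 4: .......
oooooo.
.......
.......
.......
step 5: .oooo..
.oooo..
.oooo..
.......
.......
step 6: .o..o..
o....o.
.o..o..
..oo...
..oo...
step 7: .oooo..
oo..oo.
.oooo..
.o..o..
.o..o..
step 8: .......
o....o.
.......
oo..oo.
oo..oo.
step 9: oo..oo.
.......
oo..oo.
oo..oo.
oo..oo.
step 10: oo..oo.
.......
oo..oo.
..oo...
..oo...
step 11: .oooo..
.......
.oooo..
.......
.......
step 12: ..oo...
.......
..oo...
..oo...
..oo...
step 13: ..oo...
.......
..oo...
.o..o..
.o..o..
step 14: ..oo...
.......
..oo...
.o..o..
.o..o..

8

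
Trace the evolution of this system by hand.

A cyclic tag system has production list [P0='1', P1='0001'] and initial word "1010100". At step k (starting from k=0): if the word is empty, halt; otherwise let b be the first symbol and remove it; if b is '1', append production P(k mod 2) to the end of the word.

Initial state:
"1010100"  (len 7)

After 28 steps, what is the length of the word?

7

k=0  "1010100"  (len 7)
k=1  "0101001"  (len 7)
k=2  "101001"  (len 6)
k=3  "010011"  (len 6)
k=4  "10011"  (len 5)
k=5  "00111"  (len 5)
k=6  "0111"  (len 4)
k=7  "111"  (len 3)
k=8  "110001"  (len 6)
k=9  "100011"  (len 6)
k=10  "000110001"  (len 9)
k=11  "00110001"  (len 8)
k=12  "0110001"  (len 7)
k=13  "110001"  (len 6)
k=14  "100010001"  (len 9)
k=15  "000100011"  (len 9)
k=16  "00100011"  (len 8)
k=17  "0100011"  (len 7)
k=18  "100011"  (len 6)
k=19  "000111"  (len 6)
k=20  "00111"  (len 5)
k=21  "0111"  (len 4)
k=22  "111"  (len 3)
k=23  "111"  (len 3)
k=24  "110001"  (len 6)
k=25  "100011"  (len 6)
k=26  "000110001"  (len 9)
k=27  "00110001"  (len 8)
k=28  "0110001"  (len 7)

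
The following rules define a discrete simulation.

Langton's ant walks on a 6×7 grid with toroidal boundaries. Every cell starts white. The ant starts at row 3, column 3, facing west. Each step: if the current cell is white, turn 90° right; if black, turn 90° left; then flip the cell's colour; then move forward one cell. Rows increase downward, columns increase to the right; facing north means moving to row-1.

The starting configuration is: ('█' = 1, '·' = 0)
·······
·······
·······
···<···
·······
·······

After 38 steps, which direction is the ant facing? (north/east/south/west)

west

0) ·······
·······
·······
···<···
·······
·······
1) ·······
·······
···^···
···█···
·······
·······
2) ·······
·······
···█>··
···█···
·······
·······
3) ·······
·······
···██··
···█v··
·······
·······
4) ·······
·······
···██··
···<█··
·······
·······
5) ·······
·······
···██··
····█··
···v···
·······
6) ·······
·······
···██··
····█··
··<█···
·······
7) ·······
·······
···██··
··^·█··
··██···
·······
8) ·······
·······
···██··
··█>█··
··██···
·······
9) ·······
·······
···██··
··███··
··█v···
·······
10) ·······
·······
···██··
··███··
··█·>··
·······
11) ·······
·······
···██··
··███··
··█·█··
····v··
12) ·······
·······
···██··
··███··
··█·█··
···<█··
13) ·······
·······
···██··
··███··
··█^█··
···██··
14) ·······
·······
···██··
··███··
··██>··
···██··
15) ·······
·······
···██··
··██^··
··██···
···██··
16) ·······
·······
···██··
··█<···
··██···
···██··
17) ·······
·······
···██··
··█····
··█v···
···██··
18) ·······
·······
···██··
··█····
··█·>··
···██··
19) ·······
·······
···██··
··█····
··█·█··
···█v··
20) ·······
·······
···██··
··█····
··█·█··
···█·>·
21) ·····v·
·······
···██··
··█····
··█·█··
···█·█·
22) ····<█·
·······
···██··
··█····
··█·█··
···█·█·
23) ····██·
·······
···██··
··█····
··█·█··
···█^█·
24) ····██·
·······
···██··
··█····
··█·█··
···██>·
25) ····██·
·······
···██··
··█····
··█·█^·
···██··
26) ····██·
·······
···██··
··█····
··█·██>
···██··
27) ····██·
·······
···██··
··█····
··█·███
···██·v
28) ····██·
·······
···██··
··█····
··█·███
···██<█
29) ····██·
·······
···██··
··█····
··█·█^█
···████
30) ····██·
·······
···██··
··█····
··█·<·█
···████
31) ····██·
·······
···██··
··█····
··█···█
···█v██
32) ····██·
·······
···██··
··█····
··█···█
···█·>█
33) ····██·
·······
···██··
··█····
··█··^█
···█··█
34) ····██·
·······
···██··
··█····
··█··█>
···█··█
35) ····██·
·······
···██··
··█···^
··█··█·
···█··█
36) ····██·
·······
···██··
>·█···█
··█··█·
···█··█
37) ····██·
·······
···██··
█·█···█
v·█··█·
···█··█
38) ····██·
·······
···██··
█·█···█
█·█··█<
···█··█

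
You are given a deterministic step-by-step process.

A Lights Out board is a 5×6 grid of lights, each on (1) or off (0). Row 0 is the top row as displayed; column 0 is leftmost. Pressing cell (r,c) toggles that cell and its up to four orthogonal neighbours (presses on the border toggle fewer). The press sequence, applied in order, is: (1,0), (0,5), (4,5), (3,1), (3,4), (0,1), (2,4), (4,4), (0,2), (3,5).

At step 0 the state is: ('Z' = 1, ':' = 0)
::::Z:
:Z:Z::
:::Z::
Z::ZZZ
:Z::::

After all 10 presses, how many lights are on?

16

gen 0: ::::Z:
:Z:Z::
:::Z::
Z::ZZZ
:Z::::
gen 1: Z:::Z:
Z::Z::
Z::Z::
Z::ZZZ
:Z::::
gen 2: Z::::Z
Z::Z:Z
Z::Z::
Z::ZZZ
:Z::::
gen 3: Z::::Z
Z::Z:Z
Z::Z::
Z::ZZ:
:Z::ZZ
gen 4: Z::::Z
Z::Z:Z
ZZ:Z::
:ZZZZ:
::::ZZ
gen 5: Z::::Z
Z::Z:Z
ZZ:ZZ:
:ZZ::Z
:::::Z
gen 6: :ZZ::Z
ZZ:Z:Z
ZZ:ZZ:
:ZZ::Z
:::::Z
gen 7: :ZZ::Z
ZZ:ZZZ
ZZ:::Z
:ZZ:ZZ
:::::Z
gen 8: :ZZ::Z
ZZ:ZZZ
ZZ:::Z
:ZZ::Z
:::ZZ:
gen 9: :::Z:Z
ZZZZZZ
ZZ:::Z
:ZZ::Z
:::ZZ:
gen 10: :::Z:Z
ZZZZZZ
ZZ::::
:ZZ:Z:
:::ZZZ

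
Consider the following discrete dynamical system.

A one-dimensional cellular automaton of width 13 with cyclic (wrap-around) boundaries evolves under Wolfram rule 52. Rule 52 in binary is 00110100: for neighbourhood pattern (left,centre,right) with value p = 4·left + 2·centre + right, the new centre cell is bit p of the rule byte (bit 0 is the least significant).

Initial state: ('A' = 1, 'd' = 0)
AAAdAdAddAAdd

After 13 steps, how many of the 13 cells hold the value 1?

0) AAAdAdAddAAdd
1) dddAAAAAdddAd
2) ddddddddAddAA
3) AdddddddAAddd
4) AAddddddddAdd
5) ddAdddddddAAd
6) ddAAddddddddA
7) AdddAdddddddA
8) dAddAAddddddd
9) dAAdddAdddddd
10) dddAddAAddddd
11) dddAAdddAdddd
12) dddddAddAAddd
13) dddddAAdddAdd

3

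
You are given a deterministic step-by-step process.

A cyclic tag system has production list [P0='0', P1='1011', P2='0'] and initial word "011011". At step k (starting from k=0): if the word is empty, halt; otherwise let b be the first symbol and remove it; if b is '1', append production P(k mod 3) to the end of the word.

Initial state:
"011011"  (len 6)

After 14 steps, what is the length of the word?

10

[0] "011011"  (len 6)
[1] "11011"  (len 5)
[2] "10111011"  (len 8)
[3] "01110110"  (len 8)
[4] "1110110"  (len 7)
[5] "1101101011"  (len 10)
[6] "1011010110"  (len 10)
[7] "0110101100"  (len 10)
[8] "110101100"  (len 9)
[9] "101011000"  (len 9)
[10] "010110000"  (len 9)
[11] "10110000"  (len 8)
[12] "01100000"  (len 8)
[13] "1100000"  (len 7)
[14] "1000001011"  (len 10)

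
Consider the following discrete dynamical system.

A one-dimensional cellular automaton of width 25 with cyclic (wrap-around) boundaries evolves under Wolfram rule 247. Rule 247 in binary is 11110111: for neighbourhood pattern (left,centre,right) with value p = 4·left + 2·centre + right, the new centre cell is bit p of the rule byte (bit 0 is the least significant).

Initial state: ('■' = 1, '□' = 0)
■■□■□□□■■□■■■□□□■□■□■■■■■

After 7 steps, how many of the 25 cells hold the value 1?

step 0: ■■□■□□□■■□■■■□□□■□■□■■■■■
step 1: ■■■■■■■□■■□■■■■■■■■■□■■■■
step 2: ■■■■■■■■□■■□■■■■■■■■■□■■■
step 3: ■■■■■■■■■□■■□■■■■■■■■■□■■
step 4: ■■■■■■■■■■□■■□■■■■■■■■■□■
step 5: ■■■■■■■■■■■□■■□■■■■■■■■■□
step 6: □■■■■■■■■■■■□■■□■■■■■■■■■
step 7: ■□■■■■■■■■■■■□■■□■■■■■■■■

22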